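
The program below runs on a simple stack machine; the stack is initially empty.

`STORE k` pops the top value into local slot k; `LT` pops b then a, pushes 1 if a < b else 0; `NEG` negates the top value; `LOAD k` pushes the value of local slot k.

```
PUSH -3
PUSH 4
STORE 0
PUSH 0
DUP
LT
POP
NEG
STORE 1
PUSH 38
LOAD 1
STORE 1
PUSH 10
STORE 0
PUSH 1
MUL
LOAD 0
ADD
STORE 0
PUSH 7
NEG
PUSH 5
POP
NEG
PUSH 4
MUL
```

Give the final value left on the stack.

PUSH -3  -3
PUSH 4   -3 4
STORE 0  -3
PUSH 0   -3 0
DUP      -3 0 0
LT       -3 0
POP      -3
NEG      3
STORE 1  (empty)
PUSH 38  38
LOAD 1   38 3
STORE 1  38
PUSH 10  38 10
STORE 0  38
PUSH 1   38 1
MUL      38
LOAD 0   38 10
ADD      48
STORE 0  (empty)
PUSH 7   7
NEG      -7
PUSH 5   -7 5
POP      -7
NEG      7
PUSH 4   7 4
MUL      28

28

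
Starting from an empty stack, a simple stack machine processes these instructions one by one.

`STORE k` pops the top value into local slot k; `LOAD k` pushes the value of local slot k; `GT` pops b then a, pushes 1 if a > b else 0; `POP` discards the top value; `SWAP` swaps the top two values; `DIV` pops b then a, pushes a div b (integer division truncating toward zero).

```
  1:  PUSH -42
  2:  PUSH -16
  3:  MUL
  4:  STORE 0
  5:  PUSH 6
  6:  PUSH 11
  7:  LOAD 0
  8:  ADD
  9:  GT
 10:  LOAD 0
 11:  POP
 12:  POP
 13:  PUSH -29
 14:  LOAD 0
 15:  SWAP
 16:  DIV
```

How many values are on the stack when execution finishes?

PUSH -42 : -42
PUSH -16 : -42 -16
MUL      : 672
STORE 0  : (empty)
PUSH 6   : 6
PUSH 11  : 6 11
LOAD 0   : 6 11 672
ADD      : 6 683
GT       : 0
LOAD 0   : 0 672
POP      : 0
POP      : (empty)
PUSH -29 : -29
LOAD 0   : -29 672
SWAP     : 672 -29
DIV      : -23

1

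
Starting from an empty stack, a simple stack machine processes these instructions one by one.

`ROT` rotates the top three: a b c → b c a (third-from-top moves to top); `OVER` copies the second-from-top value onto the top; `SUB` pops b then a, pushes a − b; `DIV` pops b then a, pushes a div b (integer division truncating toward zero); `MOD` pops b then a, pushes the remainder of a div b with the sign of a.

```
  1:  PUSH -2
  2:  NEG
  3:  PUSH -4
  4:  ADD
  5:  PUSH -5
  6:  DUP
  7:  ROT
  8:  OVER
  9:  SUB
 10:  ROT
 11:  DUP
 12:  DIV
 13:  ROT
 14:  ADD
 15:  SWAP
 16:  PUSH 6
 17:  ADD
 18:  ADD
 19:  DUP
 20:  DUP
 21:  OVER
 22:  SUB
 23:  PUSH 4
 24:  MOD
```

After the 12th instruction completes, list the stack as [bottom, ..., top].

PUSH -2 : -2
NEG     : 2
PUSH -4 : 2 -4
ADD     : -2
PUSH -5 : -2 -5
DUP     : -2 -5 -5
ROT     : -5 -5 -2
OVER    : -5 -5 -2 -5
SUB     : -5 -5 3
ROT     : -5 3 -5
DUP     : -5 3 -5 -5
DIV     : -5 3 1

[-5, 3, 1]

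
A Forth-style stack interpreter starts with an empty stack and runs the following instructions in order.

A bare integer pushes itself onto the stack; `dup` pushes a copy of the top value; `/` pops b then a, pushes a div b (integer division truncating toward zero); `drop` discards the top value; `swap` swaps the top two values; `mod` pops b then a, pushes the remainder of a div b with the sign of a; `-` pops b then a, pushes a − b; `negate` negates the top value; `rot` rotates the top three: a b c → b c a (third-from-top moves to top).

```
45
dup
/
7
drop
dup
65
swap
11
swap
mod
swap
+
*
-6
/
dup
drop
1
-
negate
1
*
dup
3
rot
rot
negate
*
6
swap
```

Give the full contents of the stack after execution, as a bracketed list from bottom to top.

45     → [45]
dup    → [45, 45]
/      → [1]
7      → [1, 7]
drop   → [1]
dup    → [1, 1]
65     → [1, 1, 65]
swap   → [1, 65, 1]
11     → [1, 65, 1, 11]
swap   → [1, 65, 11, 1]
mod    → [1, 65, 0]
swap   → [1, 0, 65]
+      → [1, 65]
*      → [65]
-6     → [65, -6]
/      → [-10]
dup    → [-10, -10]
drop   → [-10]
1      → [-10, 1]
-      → [-11]
negate → [11]
1      → [11, 1]
*      → [11]
dup    → [11, 11]
3      → [11, 11, 3]
rot    → [11, 3, 11]
rot    → [3, 11, 11]
negate → [3, 11, -11]
*      → [3, -121]
6      → [3, -121, 6]
swap   → [3, 6, -121]

[3, 6, -121]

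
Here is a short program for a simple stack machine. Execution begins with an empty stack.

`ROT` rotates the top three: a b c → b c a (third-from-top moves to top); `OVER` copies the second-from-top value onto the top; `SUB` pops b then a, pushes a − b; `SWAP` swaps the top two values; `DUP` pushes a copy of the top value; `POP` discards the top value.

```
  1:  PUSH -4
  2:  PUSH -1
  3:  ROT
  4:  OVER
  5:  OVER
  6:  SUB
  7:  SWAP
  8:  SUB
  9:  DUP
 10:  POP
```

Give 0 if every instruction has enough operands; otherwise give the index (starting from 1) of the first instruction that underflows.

PUSH -4 → [-4]
PUSH -1 → [-4, -1]
ROT  — needs 3 operands, stack has 2 → underflow

3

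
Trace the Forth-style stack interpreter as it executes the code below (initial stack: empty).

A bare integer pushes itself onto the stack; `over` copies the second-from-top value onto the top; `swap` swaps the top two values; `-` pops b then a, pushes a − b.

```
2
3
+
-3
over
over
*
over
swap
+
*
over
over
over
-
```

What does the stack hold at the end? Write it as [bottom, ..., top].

2     [2]
3     [2, 3]
+     [5]
-3    [5, -3]
over  [5, -3, 5]
over  [5, -3, 5, -3]
*     [5, -3, -15]
over  [5, -3, -15, -3]
swap  [5, -3, -3, -15]
+     [5, -3, -18]
*     [5, 54]
over  [5, 54, 5]
over  [5, 54, 5, 54]
over  [5, 54, 5, 54, 5]
-     [5, 54, 5, 49]

[5, 54, 5, 49]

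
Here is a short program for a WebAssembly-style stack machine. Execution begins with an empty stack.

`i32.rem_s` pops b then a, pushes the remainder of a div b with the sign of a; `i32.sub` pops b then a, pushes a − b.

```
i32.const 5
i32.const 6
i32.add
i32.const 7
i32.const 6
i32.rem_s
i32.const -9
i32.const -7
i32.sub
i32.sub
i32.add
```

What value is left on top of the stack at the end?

14

i32.const 5   [5]
i32.const 6   [5, 6]
i32.add       [11]
i32.const 7   [11, 7]
i32.const 6   [11, 7, 6]
i32.rem_s     [11, 1]
i32.const -9  [11, 1, -9]
i32.const -7  [11, 1, -9, -7]
i32.sub       [11, 1, -2]
i32.sub       [11, 3]
i32.add       [14]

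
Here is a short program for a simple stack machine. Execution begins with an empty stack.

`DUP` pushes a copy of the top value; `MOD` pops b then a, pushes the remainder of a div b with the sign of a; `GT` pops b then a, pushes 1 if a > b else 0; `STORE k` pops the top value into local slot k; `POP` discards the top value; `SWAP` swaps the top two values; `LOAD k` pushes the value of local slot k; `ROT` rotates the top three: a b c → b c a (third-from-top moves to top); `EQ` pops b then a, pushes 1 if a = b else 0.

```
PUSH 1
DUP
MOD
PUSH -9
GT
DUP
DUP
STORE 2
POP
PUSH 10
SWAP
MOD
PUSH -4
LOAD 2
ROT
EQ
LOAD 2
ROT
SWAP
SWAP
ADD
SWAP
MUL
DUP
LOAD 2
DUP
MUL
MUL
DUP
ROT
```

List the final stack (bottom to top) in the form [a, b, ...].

[0, 0, 0]

PUSH 1  : [1]
DUP     : [1, 1]
MOD     : [0]
PUSH -9 : [0, -9]
GT      : [1]
DUP     : [1, 1]
DUP     : [1, 1, 1]
STORE 2 : [1, 1]
POP     : [1]
PUSH 10 : [1, 10]
SWAP    : [10, 1]
MOD     : [0]
PUSH -4 : [0, -4]
LOAD 2  : [0, -4, 1]
ROT     : [-4, 1, 0]
EQ      : [-4, 0]
LOAD 2  : [-4, 0, 1]
ROT     : [0, 1, -4]
SWAP    : [0, -4, 1]
SWAP    : [0, 1, -4]
ADD     : [0, -3]
SWAP    : [-3, 0]
MUL     : [0]
DUP     : [0, 0]
LOAD 2  : [0, 0, 1]
DUP     : [0, 0, 1, 1]
MUL     : [0, 0, 1]
MUL     : [0, 0]
DUP     : [0, 0, 0]
ROT     : [0, 0, 0]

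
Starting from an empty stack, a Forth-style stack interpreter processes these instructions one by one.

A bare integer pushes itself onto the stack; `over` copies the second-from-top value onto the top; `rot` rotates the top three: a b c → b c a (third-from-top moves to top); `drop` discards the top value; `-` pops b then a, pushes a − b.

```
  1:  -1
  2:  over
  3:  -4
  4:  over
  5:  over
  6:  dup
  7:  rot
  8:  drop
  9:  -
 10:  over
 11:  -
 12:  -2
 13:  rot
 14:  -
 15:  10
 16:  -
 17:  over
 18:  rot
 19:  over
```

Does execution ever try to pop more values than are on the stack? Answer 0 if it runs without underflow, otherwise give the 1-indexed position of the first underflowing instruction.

-1 → [-1]
over  — needs 2 operands, stack has 1 → underflow

2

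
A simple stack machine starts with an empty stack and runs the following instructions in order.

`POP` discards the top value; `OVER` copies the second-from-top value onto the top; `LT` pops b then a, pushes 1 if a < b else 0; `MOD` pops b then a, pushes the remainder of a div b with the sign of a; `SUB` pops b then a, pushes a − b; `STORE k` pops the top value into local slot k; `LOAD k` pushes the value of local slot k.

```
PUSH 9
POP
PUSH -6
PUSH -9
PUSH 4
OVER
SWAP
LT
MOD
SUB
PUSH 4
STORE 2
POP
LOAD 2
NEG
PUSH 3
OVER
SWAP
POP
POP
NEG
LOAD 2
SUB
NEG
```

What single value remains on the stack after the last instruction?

PUSH 9  -> [9]
POP     -> []
PUSH -6 -> [-6]
PUSH -9 -> [-6, -9]
PUSH 4  -> [-6, -9, 4]
OVER    -> [-6, -9, 4, -9]
SWAP    -> [-6, -9, -9, 4]
LT      -> [-6, -9, 1]
MOD     -> [-6, 0]
SUB     -> [-6]
PUSH 4  -> [-6, 4]
STORE 2 -> [-6]
POP     -> []
LOAD 2  -> [4]
NEG     -> [-4]
PUSH 3  -> [-4, 3]
OVER    -> [-4, 3, -4]
SWAP    -> [-4, -4, 3]
POP     -> [-4, -4]
POP     -> [-4]
NEG     -> [4]
LOAD 2  -> [4, 4]
SUB     -> [0]
NEG     -> [0]

0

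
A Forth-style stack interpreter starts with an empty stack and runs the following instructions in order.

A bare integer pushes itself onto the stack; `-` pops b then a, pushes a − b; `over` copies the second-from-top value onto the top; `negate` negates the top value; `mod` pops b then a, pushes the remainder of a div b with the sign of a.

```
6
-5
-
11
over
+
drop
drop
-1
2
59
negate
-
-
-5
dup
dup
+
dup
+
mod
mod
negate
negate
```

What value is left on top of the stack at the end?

6      -> 6
-5     -> 6 -5
-      -> 11
11     -> 11 11
over   -> 11 11 11
+      -> 11 22
drop   -> 11
drop   -> (empty)
-1     -> -1
2      -> -1 2
59     -> -1 2 59
negate -> -1 2 -59
-      -> -1 61
-      -> -62
-5     -> -62 -5
dup    -> -62 -5 -5
dup    -> -62 -5 -5 -5
+      -> -62 -5 -10
dup    -> -62 -5 -10 -10
+      -> -62 -5 -20
mod    -> -62 -5
mod    -> -2
negate -> 2
negate -> -2

-2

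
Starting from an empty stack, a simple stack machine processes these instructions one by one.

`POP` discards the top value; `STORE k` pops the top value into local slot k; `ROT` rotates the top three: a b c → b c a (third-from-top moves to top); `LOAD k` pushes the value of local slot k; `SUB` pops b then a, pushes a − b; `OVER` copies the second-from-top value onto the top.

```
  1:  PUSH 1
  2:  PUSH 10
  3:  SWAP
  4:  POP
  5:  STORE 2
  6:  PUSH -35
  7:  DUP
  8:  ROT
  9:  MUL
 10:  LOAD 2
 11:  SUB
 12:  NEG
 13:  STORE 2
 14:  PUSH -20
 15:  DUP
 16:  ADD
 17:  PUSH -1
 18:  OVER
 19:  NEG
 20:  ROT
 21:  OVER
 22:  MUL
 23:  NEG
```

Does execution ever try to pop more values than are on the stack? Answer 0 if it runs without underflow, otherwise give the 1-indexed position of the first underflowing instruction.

PUSH 1   -> 1
PUSH 10  -> 1 10
SWAP     -> 10 1
POP      -> 10
STORE 2  -> (empty)
PUSH -35 -> -35
DUP      -> -35 -35
ROT  — needs 3 operands, stack has 2 → underflow

8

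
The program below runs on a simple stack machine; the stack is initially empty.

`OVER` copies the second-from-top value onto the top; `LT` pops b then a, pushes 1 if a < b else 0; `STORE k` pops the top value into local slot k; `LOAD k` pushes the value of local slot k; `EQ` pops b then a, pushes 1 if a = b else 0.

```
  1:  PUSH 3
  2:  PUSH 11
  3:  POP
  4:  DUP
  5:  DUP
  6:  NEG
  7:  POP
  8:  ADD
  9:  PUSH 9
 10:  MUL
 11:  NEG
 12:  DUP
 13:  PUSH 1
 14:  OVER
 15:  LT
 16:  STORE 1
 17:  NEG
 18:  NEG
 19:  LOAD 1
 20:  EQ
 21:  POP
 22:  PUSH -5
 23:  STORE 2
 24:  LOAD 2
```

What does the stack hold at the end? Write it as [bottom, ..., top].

PUSH 3  → 3
PUSH 11 → 3 11
POP     → 3
DUP     → 3 3
DUP     → 3 3 3
NEG     → 3 3 -3
POP     → 3 3
ADD     → 6
PUSH 9  → 6 9
MUL     → 54
NEG     → -54
DUP     → -54 -54
PUSH 1  → -54 -54 1
OVER    → -54 -54 1 -54
LT      → -54 -54 0
STORE 1 → -54 -54
NEG     → -54 54
NEG     → -54 -54
LOAD 1  → -54 -54 0
EQ      → -54 0
POP     → -54
PUSH -5 → -54 -5
STORE 2 → -54
LOAD 2  → -54 -5

[-54, -5]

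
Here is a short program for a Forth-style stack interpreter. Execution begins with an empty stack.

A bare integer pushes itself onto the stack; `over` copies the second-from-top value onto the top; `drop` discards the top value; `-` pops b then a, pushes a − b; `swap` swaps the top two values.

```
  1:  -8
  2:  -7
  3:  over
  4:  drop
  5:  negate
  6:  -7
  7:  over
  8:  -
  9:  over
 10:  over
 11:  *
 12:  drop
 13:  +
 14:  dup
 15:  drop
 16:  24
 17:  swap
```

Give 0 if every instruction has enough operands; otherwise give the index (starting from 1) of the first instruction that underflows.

-8     : [-8]
-7     : [-8, -7]
over   : [-8, -7, -8]
drop   : [-8, -7]
negate : [-8, 7]
-7     : [-8, 7, -7]
over   : [-8, 7, -7, 7]
-      : [-8, 7, -14]
over   : [-8, 7, -14, 7]
over   : [-8, 7, -14, 7, -14]
*      : [-8, 7, -14, -98]
drop   : [-8, 7, -14]
+      : [-8, -7]
dup    : [-8, -7, -7]
drop   : [-8, -7]
24     : [-8, -7, 24]
swap   : [-8, 24, -7]

0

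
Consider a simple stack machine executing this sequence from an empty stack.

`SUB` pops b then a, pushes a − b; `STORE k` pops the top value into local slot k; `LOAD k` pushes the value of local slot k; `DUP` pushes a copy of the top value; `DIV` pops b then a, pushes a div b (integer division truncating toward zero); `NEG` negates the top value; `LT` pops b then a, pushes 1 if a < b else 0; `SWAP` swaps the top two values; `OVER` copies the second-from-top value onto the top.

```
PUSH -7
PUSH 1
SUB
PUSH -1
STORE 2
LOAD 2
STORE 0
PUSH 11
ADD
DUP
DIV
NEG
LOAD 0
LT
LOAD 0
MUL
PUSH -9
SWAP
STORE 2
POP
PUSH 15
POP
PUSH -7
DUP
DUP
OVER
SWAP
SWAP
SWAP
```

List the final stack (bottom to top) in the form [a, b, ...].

[-7, -7, -7, -7]

PUSH -7 : -7
PUSH 1  : -7 1
SUB     : -8
PUSH -1 : -8 -1
STORE 2 : -8
LOAD 2  : -8 -1
STORE 0 : -8
PUSH 11 : -8 11
ADD     : 3
DUP     : 3 3
DIV     : 1
NEG     : -1
LOAD 0  : -1 -1
LT      : 0
LOAD 0  : 0 -1
MUL     : 0
PUSH -9 : 0 -9
SWAP    : -9 0
STORE 2 : -9
POP     : (empty)
PUSH 15 : 15
POP     : (empty)
PUSH -7 : -7
DUP     : -7 -7
DUP     : -7 -7 -7
OVER    : -7 -7 -7 -7
SWAP    : -7 -7 -7 -7
SWAP    : -7 -7 -7 -7
SWAP    : -7 -7 -7 -7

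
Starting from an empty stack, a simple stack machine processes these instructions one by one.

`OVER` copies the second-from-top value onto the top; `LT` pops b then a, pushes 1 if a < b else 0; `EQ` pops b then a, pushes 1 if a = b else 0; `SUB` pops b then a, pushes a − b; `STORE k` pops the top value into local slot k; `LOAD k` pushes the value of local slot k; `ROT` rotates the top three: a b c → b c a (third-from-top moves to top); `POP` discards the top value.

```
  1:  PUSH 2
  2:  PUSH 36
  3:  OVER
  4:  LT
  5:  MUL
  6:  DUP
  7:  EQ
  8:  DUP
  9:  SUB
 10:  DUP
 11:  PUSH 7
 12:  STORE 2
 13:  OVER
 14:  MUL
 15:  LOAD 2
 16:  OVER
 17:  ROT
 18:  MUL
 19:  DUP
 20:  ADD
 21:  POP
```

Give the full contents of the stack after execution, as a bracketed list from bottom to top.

PUSH 2  : 2
PUSH 36 : 2 36
OVER    : 2 36 2
LT      : 2 0
MUL     : 0
DUP     : 0 0
EQ      : 1
DUP     : 1 1
SUB     : 0
DUP     : 0 0
PUSH 7  : 0 0 7
STORE 2 : 0 0
OVER    : 0 0 0
MUL     : 0 0
LOAD 2  : 0 0 7
OVER    : 0 0 7 0
ROT     : 0 7 0 0
MUL     : 0 7 0
DUP     : 0 7 0 0
ADD     : 0 7 0
POP     : 0 7

[0, 7]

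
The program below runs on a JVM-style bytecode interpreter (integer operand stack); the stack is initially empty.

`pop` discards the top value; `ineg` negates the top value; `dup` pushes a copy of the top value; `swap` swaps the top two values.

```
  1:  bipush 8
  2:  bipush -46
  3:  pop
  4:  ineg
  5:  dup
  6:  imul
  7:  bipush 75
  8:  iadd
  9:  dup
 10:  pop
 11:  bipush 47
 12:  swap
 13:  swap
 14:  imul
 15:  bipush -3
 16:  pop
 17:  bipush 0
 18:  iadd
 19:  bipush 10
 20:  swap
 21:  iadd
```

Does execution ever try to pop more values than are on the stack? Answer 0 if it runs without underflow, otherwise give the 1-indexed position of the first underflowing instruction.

0

bipush 8   → [8]
bipush -46 → [8, -46]
pop        → [8]
ineg       → [-8]
dup        → [-8, -8]
imul       → [64]
bipush 75  → [64, 75]
iadd       → [139]
dup        → [139, 139]
pop        → [139]
bipush 47  → [139, 47]
swap       → [47, 139]
swap       → [139, 47]
imul       → [6533]
bipush -3  → [6533, -3]
pop        → [6533]
bipush 0   → [6533, 0]
iadd       → [6533]
bipush 10  → [6533, 10]
swap       → [10, 6533]
iadd       → [6543]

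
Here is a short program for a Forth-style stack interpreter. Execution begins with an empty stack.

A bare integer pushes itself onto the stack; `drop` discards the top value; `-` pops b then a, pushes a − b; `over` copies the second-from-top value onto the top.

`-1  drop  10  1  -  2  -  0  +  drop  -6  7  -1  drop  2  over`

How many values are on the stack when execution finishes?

-1   -> -1
drop -> (empty)
10   -> 10
1    -> 10 1
-    -> 9
2    -> 9 2
-    -> 7
0    -> 7 0
+    -> 7
drop -> (empty)
-6   -> -6
7    -> -6 7
-1   -> -6 7 -1
drop -> -6 7
2    -> -6 7 2
over -> -6 7 2 7

4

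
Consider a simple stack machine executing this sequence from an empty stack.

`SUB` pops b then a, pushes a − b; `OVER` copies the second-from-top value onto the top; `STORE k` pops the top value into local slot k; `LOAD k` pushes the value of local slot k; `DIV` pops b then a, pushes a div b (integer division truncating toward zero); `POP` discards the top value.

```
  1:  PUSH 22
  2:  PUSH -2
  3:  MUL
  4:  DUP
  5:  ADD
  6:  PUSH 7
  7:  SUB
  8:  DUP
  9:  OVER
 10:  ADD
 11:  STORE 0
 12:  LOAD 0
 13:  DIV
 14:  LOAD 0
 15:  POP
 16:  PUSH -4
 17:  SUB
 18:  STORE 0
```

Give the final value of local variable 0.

PUSH 22 -> 22
PUSH -2 -> 22 -2
MUL     -> -44
DUP     -> -44 -44
ADD     -> -88
PUSH 7  -> -88 7
SUB     -> -95
DUP     -> -95 -95
OVER    -> -95 -95 -95
ADD     -> -95 -190
STORE 0 -> -95
LOAD 0  -> -95 -190
DIV     -> 0
LOAD 0  -> 0 -190
POP     -> 0
PUSH -4 -> 0 -4
SUB     -> 4
STORE 0 -> (empty)

4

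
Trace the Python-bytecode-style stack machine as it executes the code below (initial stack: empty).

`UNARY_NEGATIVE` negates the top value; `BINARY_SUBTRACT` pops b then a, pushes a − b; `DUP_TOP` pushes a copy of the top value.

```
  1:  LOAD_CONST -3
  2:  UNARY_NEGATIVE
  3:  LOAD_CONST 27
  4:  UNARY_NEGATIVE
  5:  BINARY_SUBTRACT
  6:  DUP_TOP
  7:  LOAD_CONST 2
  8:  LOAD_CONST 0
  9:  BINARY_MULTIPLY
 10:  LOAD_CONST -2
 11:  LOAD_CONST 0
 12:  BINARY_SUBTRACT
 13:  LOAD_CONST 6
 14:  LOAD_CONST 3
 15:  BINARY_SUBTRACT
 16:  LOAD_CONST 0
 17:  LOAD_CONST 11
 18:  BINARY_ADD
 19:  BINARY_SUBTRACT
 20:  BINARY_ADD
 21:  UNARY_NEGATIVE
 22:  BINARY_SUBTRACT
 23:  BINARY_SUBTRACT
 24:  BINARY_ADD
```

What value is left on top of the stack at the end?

70

LOAD_CONST -3   -> -3
UNARY_NEGATIVE  -> 3
LOAD_CONST 27   -> 3 27
UNARY_NEGATIVE  -> 3 -27
BINARY_SUBTRACT -> 30
DUP_TOP         -> 30 30
LOAD_CONST 2    -> 30 30 2
LOAD_CONST 0    -> 30 30 2 0
BINARY_MULTIPLY -> 30 30 0
LOAD_CONST -2   -> 30 30 0 -2
LOAD_CONST 0    -> 30 30 0 -2 0
BINARY_SUBTRACT -> 30 30 0 -2
LOAD_CONST 6    -> 30 30 0 -2 6
LOAD_CONST 3    -> 30 30 0 -2 6 3
BINARY_SUBTRACT -> 30 30 0 -2 3
LOAD_CONST 0    -> 30 30 0 -2 3 0
LOAD_CONST 11   -> 30 30 0 -2 3 0 11
BINARY_ADD      -> 30 30 0 -2 3 11
BINARY_SUBTRACT -> 30 30 0 -2 -8
BINARY_ADD      -> 30 30 0 -10
UNARY_NEGATIVE  -> 30 30 0 10
BINARY_SUBTRACT -> 30 30 -10
BINARY_SUBTRACT -> 30 40
BINARY_ADD      -> 70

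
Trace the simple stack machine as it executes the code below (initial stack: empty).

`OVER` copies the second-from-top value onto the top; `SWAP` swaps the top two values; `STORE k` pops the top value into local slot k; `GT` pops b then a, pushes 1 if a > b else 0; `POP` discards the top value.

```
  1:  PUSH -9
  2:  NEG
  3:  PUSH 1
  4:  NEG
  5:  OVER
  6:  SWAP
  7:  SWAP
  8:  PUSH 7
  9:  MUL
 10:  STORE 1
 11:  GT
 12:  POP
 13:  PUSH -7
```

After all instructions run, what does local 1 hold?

63

PUSH -9 → -9
NEG     → 9
PUSH 1  → 9 1
NEG     → 9 -1
OVER    → 9 -1 9
SWAP    → 9 9 -1
SWAP    → 9 -1 9
PUSH 7  → 9 -1 9 7
MUL     → 9 -1 63
STORE 1 → 9 -1
GT      → 1
POP     → (empty)
PUSH -7 → -7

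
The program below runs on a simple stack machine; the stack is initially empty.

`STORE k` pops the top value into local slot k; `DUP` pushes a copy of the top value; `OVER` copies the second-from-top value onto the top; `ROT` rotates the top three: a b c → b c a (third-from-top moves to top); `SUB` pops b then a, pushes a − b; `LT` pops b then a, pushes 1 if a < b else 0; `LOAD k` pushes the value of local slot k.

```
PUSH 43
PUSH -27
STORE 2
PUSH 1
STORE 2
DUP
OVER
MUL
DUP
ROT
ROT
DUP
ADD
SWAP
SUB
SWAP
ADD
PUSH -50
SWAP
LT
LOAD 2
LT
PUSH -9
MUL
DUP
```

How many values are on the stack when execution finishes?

2

PUSH 43   [43]
PUSH -27  [43, -27]
STORE 2   [43]
PUSH 1    [43, 1]
STORE 2   [43]
DUP       [43, 43]
OVER      [43, 43, 43]
MUL       [43, 1849]
DUP       [43, 1849, 1849]
ROT       [1849, 1849, 43]
ROT       [1849, 43, 1849]
DUP       [1849, 43, 1849, 1849]
ADD       [1849, 43, 3698]
SWAP      [1849, 3698, 43]
SUB       [1849, 3655]
SWAP      [3655, 1849]
ADD       [5504]
PUSH -50  [5504, -50]
SWAP      [-50, 5504]
LT        [1]
LOAD 2    [1, 1]
LT        [0]
PUSH -9   [0, -9]
MUL       [0]
DUP       [0, 0]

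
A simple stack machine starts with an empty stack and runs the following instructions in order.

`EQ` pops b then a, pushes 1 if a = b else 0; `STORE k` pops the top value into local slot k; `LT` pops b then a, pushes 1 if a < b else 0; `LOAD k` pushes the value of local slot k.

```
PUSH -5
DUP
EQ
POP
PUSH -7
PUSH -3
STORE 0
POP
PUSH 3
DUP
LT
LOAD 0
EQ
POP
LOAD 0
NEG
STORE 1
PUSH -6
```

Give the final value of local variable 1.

PUSH -5 : -5
DUP     : -5 -5
EQ      : 1
POP     : (empty)
PUSH -7 : -7
PUSH -3 : -7 -3
STORE 0 : -7
POP     : (empty)
PUSH 3  : 3
DUP     : 3 3
LT      : 0
LOAD 0  : 0 -3
EQ      : 0
POP     : (empty)
LOAD 0  : -3
NEG     : 3
STORE 1 : (empty)
PUSH -6 : -6

3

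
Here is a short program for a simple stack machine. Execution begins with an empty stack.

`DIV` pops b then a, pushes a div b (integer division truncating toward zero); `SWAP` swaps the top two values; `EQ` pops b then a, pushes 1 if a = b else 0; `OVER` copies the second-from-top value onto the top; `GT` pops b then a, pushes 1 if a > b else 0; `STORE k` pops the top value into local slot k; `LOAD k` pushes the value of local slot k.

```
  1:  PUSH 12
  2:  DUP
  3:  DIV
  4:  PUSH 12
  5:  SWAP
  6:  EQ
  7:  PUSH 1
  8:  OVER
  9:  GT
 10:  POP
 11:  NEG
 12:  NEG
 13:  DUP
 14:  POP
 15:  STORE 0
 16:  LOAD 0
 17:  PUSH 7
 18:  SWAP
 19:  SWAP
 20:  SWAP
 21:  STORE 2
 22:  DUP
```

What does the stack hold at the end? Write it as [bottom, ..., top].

[7, 7]

PUSH 12 -> 12
DUP     -> 12 12
DIV     -> 1
PUSH 12 -> 1 12
SWAP    -> 12 1
EQ      -> 0
PUSH 1  -> 0 1
OVER    -> 0 1 0
GT      -> 0 1
POP     -> 0
NEG     -> 0
NEG     -> 0
DUP     -> 0 0
POP     -> 0
STORE 0 -> (empty)
LOAD 0  -> 0
PUSH 7  -> 0 7
SWAP    -> 7 0
SWAP    -> 0 7
SWAP    -> 7 0
STORE 2 -> 7
DUP     -> 7 7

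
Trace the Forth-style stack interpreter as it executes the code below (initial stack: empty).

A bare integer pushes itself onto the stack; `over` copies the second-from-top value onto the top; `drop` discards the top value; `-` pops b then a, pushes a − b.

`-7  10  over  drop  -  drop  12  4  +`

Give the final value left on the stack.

-7   : [-7]
10   : [-7, 10]
over : [-7, 10, -7]
drop : [-7, 10]
-    : [-17]
drop : []
12   : [12]
4    : [12, 4]
+    : [16]

16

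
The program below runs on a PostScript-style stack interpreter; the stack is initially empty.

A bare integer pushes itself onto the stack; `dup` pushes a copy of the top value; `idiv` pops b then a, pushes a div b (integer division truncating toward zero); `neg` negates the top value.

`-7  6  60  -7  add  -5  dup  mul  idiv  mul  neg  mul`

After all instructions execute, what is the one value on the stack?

-7   → -7
6    → -7 6
60   → -7 6 60
-7   → -7 6 60 -7
add  → -7 6 53
-5   → -7 6 53 -5
dup  → -7 6 53 -5 -5
mul  → -7 6 53 25
idiv → -7 6 2
mul  → -7 12
neg  → -7 -12
mul  → 84

84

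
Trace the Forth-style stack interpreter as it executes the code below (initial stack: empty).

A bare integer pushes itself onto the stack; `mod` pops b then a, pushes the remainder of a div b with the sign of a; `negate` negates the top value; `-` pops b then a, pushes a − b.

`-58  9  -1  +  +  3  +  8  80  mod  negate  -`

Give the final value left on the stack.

-58    -> [-58]
9      -> [-58, 9]
-1     -> [-58, 9, -1]
+      -> [-58, 8]
+      -> [-50]
3      -> [-50, 3]
+      -> [-47]
8      -> [-47, 8]
80     -> [-47, 8, 80]
mod    -> [-47, 8]
negate -> [-47, -8]
-      -> [-39]

-39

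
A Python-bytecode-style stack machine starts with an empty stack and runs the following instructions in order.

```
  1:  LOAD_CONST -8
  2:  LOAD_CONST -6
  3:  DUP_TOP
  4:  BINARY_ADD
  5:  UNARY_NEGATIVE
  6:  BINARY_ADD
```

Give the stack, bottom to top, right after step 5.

LOAD_CONST -8   -8
LOAD_CONST -6   -8 -6
DUP_TOP         -8 -6 -6
BINARY_ADD      -8 -12
UNARY_NEGATIVE  -8 12

[-8, 12]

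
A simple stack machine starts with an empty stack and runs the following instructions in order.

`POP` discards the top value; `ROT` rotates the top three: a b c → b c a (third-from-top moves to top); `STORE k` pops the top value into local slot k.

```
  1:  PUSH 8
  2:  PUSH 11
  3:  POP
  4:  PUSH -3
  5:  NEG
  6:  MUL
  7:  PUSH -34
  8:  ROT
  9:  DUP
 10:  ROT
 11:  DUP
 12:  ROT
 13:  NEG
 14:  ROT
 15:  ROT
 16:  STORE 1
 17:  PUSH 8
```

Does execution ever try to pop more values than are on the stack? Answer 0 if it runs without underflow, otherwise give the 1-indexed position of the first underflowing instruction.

8

PUSH 8    8
PUSH 11   8 11
POP       8
PUSH -3   8 -3
NEG       8 3
MUL       24
PUSH -34  24 -34
ROT  — needs 3 operands, stack has 2 → underflow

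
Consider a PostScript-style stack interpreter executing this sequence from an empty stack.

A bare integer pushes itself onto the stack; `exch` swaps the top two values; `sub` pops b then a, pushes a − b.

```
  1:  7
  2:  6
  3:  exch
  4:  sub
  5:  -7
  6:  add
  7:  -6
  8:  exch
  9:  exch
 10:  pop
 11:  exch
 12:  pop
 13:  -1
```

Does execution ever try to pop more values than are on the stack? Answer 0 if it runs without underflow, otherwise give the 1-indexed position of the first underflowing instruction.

7    : 7
6    : 7 6
exch : 6 7
sub  : -1
-7   : -1 -7
add  : -8
-6   : -8 -6
exch : -6 -8
exch : -8 -6
pop  : -8
exch  — needs 2 operands, stack has 1 → underflow

11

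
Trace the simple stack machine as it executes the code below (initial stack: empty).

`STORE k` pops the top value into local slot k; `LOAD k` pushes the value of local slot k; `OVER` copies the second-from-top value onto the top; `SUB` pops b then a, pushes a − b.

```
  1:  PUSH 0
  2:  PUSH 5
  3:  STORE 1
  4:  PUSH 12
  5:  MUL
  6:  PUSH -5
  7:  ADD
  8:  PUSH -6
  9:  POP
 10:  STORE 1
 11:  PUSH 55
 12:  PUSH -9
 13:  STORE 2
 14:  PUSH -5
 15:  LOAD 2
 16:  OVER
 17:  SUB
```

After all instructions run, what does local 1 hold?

PUSH 0   0
PUSH 5   0 5
STORE 1  0
PUSH 12  0 12
MUL      0
PUSH -5  0 -5
ADD      -5
PUSH -6  -5 -6
POP      -5
STORE 1  (empty)
PUSH 55  55
PUSH -9  55 -9
STORE 2  55
PUSH -5  55 -5
LOAD 2   55 -5 -9
OVER     55 -5 -9 -5
SUB      55 -5 -4

-5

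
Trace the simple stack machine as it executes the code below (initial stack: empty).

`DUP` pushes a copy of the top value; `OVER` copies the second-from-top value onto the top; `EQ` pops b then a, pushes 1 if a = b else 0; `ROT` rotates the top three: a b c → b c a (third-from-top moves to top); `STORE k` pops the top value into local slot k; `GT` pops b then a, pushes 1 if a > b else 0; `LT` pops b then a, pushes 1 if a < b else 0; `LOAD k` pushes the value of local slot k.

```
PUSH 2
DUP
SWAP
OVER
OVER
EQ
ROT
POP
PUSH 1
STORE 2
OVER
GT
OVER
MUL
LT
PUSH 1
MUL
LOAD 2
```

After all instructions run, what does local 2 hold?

PUSH 2  : 2
DUP     : 2 2
SWAP    : 2 2
OVER    : 2 2 2
OVER    : 2 2 2 2
EQ      : 2 2 1
ROT     : 2 1 2
POP     : 2 1
PUSH 1  : 2 1 1
STORE 2 : 2 1
OVER    : 2 1 2
GT      : 2 0
OVER    : 2 0 2
MUL     : 2 0
LT      : 0
PUSH 1  : 0 1
MUL     : 0
LOAD 2  : 0 1

1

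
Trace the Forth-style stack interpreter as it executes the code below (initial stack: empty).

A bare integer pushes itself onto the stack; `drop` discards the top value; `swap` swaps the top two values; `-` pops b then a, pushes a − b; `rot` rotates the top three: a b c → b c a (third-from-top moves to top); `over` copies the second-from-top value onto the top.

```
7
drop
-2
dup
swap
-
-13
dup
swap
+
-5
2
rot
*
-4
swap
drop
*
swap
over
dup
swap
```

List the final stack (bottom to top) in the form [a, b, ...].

7    : [7]
drop : []
-2   : [-2]
dup  : [-2, -2]
swap : [-2, -2]
-    : [0]
-13  : [0, -13]
dup  : [0, -13, -13]
swap : [0, -13, -13]
+    : [0, -26]
-5   : [0, -26, -5]
2    : [0, -26, -5, 2]
rot  : [0, -5, 2, -26]
*    : [0, -5, -52]
-4   : [0, -5, -52, -4]
swap : [0, -5, -4, -52]
drop : [0, -5, -4]
*    : [0, 20]
swap : [20, 0]
over : [20, 0, 20]
dup  : [20, 0, 20, 20]
swap : [20, 0, 20, 20]

[20, 0, 20, 20]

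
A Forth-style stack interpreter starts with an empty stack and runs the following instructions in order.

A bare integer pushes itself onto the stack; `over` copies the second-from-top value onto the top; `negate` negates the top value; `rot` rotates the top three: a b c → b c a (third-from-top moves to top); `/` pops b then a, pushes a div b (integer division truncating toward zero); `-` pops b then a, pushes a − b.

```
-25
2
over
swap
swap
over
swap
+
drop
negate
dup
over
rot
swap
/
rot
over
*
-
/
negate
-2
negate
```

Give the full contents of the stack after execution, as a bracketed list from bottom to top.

-25    → -25
2      → -25 2
over   → -25 2 -25
swap   → -25 -25 2
swap   → -25 2 -25
over   → -25 2 -25 2
swap   → -25 2 2 -25
+      → -25 2 -23
drop   → -25 2
negate → -25 -2
dup    → -25 -2 -2
over   → -25 -2 -2 -2
rot    → -25 -2 -2 -2
swap   → -25 -2 -2 -2
/      → -25 -2 1
rot    → -2 1 -25
over   → -2 1 -25 1
*      → -2 1 -25
-      → -2 26
/      → 0
negate → 0
-2     → 0 -2
negate → 0 2

[0, 2]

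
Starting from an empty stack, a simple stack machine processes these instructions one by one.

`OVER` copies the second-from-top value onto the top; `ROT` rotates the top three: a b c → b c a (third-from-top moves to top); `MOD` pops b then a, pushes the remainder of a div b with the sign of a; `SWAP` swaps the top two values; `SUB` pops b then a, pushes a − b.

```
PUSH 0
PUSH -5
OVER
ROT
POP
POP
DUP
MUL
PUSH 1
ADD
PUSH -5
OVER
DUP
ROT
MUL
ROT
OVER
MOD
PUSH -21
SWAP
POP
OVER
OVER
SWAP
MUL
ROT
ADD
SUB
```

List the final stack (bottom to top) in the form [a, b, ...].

PUSH 0   → [0]
PUSH -5  → [0, -5]
OVER     → [0, -5, 0]
ROT      → [-5, 0, 0]
POP      → [-5, 0]
POP      → [-5]
DUP      → [-5, -5]
MUL      → [25]
PUSH 1   → [25, 1]
ADD      → [26]
PUSH -5  → [26, -5]
OVER     → [26, -5, 26]
DUP      → [26, -5, 26, 26]
ROT      → [26, 26, 26, -5]
MUL      → [26, 26, -130]
ROT      → [26, -130, 26]
OVER     → [26, -130, 26, -130]
MOD      → [26, -130, 26]
PUSH -21 → [26, -130, 26, -21]
SWAP     → [26, -130, -21, 26]
POP      → [26, -130, -21]
OVER     → [26, -130, -21, -130]
OVER     → [26, -130, -21, -130, -21]
SWAP     → [26, -130, -21, -21, -130]
MUL      → [26, -130, -21, 2730]
ROT      → [26, -21, 2730, -130]
ADD      → [26, -21, 2600]
SUB      → [26, -2621]

[26, -2621]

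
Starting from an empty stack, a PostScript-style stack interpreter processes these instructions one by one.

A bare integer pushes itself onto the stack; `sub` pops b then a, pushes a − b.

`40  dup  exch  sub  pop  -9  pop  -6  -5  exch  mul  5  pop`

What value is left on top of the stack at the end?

30

40    [40]
dup   [40, 40]
exch  [40, 40]
sub   [0]
pop   []
-9    [-9]
pop   []
-6    [-6]
-5    [-6, -5]
exch  [-5, -6]
mul   [30]
5     [30, 5]
pop   [30]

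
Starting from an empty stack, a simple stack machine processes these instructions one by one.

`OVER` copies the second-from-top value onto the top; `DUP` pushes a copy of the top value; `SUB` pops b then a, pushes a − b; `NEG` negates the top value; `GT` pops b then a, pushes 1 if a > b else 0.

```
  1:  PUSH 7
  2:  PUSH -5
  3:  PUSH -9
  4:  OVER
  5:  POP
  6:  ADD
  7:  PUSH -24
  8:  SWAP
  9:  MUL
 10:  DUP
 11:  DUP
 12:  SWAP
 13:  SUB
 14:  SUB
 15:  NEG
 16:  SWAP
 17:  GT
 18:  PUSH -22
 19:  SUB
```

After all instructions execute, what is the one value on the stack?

PUSH 7   → [7]
PUSH -5  → [7, -5]
PUSH -9  → [7, -5, -9]
OVER     → [7, -5, -9, -5]
POP      → [7, -5, -9]
ADD      → [7, -14]
PUSH -24 → [7, -14, -24]
SWAP     → [7, -24, -14]
MUL      → [7, 336]
DUP      → [7, 336, 336]
DUP      → [7, 336, 336, 336]
SWAP     → [7, 336, 336, 336]
SUB      → [7, 336, 0]
SUB      → [7, 336]
NEG      → [7, -336]
SWAP     → [-336, 7]
GT       → [0]
PUSH -22 → [0, -22]
SUB      → [22]

22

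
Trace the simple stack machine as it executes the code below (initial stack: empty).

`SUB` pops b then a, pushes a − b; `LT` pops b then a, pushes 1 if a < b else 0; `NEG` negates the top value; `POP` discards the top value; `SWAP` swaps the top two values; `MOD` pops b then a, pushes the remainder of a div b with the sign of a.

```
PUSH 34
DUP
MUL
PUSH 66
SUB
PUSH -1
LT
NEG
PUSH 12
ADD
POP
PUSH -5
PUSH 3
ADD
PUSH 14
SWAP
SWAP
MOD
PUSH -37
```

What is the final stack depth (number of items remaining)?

2

PUSH 34  -> [34]
DUP      -> [34, 34]
MUL      -> [1156]
PUSH 66  -> [1156, 66]
SUB      -> [1090]
PUSH -1  -> [1090, -1]
LT       -> [0]
NEG      -> [0]
PUSH 12  -> [0, 12]
ADD      -> [12]
POP      -> []
PUSH -5  -> [-5]
PUSH 3   -> [-5, 3]
ADD      -> [-2]
PUSH 14  -> [-2, 14]
SWAP     -> [14, -2]
SWAP     -> [-2, 14]
MOD      -> [-2]
PUSH -37 -> [-2, -37]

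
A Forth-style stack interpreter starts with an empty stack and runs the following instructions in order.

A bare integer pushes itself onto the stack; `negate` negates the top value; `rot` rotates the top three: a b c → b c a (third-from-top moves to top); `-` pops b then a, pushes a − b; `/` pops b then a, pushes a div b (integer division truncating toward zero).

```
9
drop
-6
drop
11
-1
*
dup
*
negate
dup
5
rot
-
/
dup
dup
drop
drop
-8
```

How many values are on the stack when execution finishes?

2

9      → 9
drop   → (empty)
-6     → -6
drop   → (empty)
11     → 11
-1     → 11 -1
*      → -11
dup    → -11 -11
*      → 121
negate → -121
dup    → -121 -121
5      → -121 -121 5
rot    → -121 5 -121
-      → -121 126
/      → 0
dup    → 0 0
dup    → 0 0 0
drop   → 0 0
drop   → 0
-8     → 0 -8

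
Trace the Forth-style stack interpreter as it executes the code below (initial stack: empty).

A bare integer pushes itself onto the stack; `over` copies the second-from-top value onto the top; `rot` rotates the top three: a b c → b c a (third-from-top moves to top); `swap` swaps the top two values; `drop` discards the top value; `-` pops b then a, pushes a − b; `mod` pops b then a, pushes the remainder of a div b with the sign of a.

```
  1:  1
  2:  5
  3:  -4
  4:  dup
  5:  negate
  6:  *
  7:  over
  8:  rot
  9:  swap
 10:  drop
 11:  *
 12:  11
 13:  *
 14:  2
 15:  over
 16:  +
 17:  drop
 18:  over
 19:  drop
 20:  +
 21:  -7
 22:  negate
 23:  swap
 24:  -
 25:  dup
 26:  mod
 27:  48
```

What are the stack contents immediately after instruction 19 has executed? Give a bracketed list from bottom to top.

1      -> [1]
5      -> [1, 5]
-4     -> [1, 5, -4]
dup    -> [1, 5, -4, -4]
negate -> [1, 5, -4, 4]
*      -> [1, 5, -16]
over   -> [1, 5, -16, 5]
rot    -> [1, -16, 5, 5]
swap   -> [1, -16, 5, 5]
drop   -> [1, -16, 5]
*      -> [1, -80]
11     -> [1, -80, 11]
*      -> [1, -880]
2      -> [1, -880, 2]
over   -> [1, -880, 2, -880]
+      -> [1, -880, -878]
drop   -> [1, -880]
over   -> [1, -880, 1]
drop   -> [1, -880]

[1, -880]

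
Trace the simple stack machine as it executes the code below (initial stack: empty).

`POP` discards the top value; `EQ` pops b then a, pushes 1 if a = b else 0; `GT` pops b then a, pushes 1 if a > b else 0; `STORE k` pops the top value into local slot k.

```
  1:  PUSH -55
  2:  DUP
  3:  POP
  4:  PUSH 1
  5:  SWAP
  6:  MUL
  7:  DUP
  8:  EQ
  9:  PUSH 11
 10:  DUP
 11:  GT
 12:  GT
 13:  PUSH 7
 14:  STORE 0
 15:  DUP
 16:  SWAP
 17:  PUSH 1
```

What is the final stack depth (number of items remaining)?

3

PUSH -55 -> [-55]
DUP      -> [-55, -55]
POP      -> [-55]
PUSH 1   -> [-55, 1]
SWAP     -> [1, -55]
MUL      -> [-55]
DUP      -> [-55, -55]
EQ       -> [1]
PUSH 11  -> [1, 11]
DUP      -> [1, 11, 11]
GT       -> [1, 0]
GT       -> [1]
PUSH 7   -> [1, 7]
STORE 0  -> [1]
DUP      -> [1, 1]
SWAP     -> [1, 1]
PUSH 1   -> [1, 1, 1]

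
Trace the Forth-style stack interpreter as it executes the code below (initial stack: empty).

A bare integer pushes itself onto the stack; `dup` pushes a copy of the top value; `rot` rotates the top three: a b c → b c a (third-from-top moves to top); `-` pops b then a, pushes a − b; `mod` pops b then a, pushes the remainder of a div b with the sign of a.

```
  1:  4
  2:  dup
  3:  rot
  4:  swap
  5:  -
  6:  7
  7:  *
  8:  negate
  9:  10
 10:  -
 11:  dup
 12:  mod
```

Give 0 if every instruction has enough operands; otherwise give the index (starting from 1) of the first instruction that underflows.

4   : [4]
dup : [4, 4]
rot  — needs 3 operands, stack has 2 → underflow

3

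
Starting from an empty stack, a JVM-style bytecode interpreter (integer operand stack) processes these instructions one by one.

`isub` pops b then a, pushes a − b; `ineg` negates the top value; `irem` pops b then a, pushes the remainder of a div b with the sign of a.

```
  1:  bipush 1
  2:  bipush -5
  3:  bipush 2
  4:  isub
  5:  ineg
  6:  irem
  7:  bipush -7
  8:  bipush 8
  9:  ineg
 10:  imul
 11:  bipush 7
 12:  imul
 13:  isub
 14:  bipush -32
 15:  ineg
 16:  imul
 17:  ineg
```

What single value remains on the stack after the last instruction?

bipush 1    1
bipush -5   1 -5
bipush 2    1 -5 2
isub        1 -7
ineg        1 7
irem        1
bipush -7   1 -7
bipush 8    1 -7 8
ineg        1 -7 -8
imul        1 56
bipush 7    1 56 7
imul        1 392
isub        -391
bipush -32  -391 -32
ineg        -391 32
imul        -12512
ineg        12512

12512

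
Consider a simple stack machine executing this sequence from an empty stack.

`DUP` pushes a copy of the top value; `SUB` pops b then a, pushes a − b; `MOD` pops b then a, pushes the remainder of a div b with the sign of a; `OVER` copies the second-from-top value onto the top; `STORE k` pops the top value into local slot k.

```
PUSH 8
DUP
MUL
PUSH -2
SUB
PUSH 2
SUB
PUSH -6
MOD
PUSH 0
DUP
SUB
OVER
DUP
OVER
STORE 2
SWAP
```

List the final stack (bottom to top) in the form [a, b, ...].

[4, 0, 4, 4]

PUSH 8  → 8
DUP     → 8 8
MUL     → 64
PUSH -2 → 64 -2
SUB     → 66
PUSH 2  → 66 2
SUB     → 64
PUSH -6 → 64 -6
MOD     → 4
PUSH 0  → 4 0
DUP     → 4 0 0
SUB     → 4 0
OVER    → 4 0 4
DUP     → 4 0 4 4
OVER    → 4 0 4 4 4
STORE 2 → 4 0 4 4
SWAP    → 4 0 4 4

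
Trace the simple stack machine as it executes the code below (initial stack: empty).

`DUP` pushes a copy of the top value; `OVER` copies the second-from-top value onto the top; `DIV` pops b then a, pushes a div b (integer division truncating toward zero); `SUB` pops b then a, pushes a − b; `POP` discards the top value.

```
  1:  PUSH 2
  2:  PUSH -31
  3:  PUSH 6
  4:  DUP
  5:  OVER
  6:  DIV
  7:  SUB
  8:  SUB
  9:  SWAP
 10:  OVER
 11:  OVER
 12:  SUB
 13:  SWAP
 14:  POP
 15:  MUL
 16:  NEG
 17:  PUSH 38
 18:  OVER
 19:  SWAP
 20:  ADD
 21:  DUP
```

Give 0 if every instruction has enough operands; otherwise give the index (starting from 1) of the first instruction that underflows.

0

PUSH 2   -> 2
PUSH -31 -> 2 -31
PUSH 6   -> 2 -31 6
DUP      -> 2 -31 6 6
OVER     -> 2 -31 6 6 6
DIV      -> 2 -31 6 1
SUB      -> 2 -31 5
SUB      -> 2 -36
SWAP     -> -36 2
OVER     -> -36 2 -36
OVER     -> -36 2 -36 2
SUB      -> -36 2 -38
SWAP     -> -36 -38 2
POP      -> -36 -38
MUL      -> 1368
NEG      -> -1368
PUSH 38  -> -1368 38
OVER     -> -1368 38 -1368
SWAP     -> -1368 -1368 38
ADD      -> -1368 -1330
DUP      -> -1368 -1330 -1330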